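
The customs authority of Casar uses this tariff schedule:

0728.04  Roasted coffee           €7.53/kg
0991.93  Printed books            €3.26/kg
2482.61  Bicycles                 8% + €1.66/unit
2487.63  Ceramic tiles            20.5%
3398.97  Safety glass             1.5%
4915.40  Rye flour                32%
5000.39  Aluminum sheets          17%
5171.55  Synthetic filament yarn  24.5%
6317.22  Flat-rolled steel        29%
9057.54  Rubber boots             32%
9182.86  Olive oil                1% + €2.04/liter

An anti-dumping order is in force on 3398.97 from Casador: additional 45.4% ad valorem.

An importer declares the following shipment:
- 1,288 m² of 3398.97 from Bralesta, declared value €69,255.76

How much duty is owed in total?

€1,038.84

Line 1 (3398.97, Bralesta, 1,288 m², €69,255.76):
Base rate for 3398.97 is 1.5%.
The additional-duty order on 3398.97 targets Casador, not Bralesta; it does not apply.
Duty = €69,255.76 × 1.5% = €1,038.84.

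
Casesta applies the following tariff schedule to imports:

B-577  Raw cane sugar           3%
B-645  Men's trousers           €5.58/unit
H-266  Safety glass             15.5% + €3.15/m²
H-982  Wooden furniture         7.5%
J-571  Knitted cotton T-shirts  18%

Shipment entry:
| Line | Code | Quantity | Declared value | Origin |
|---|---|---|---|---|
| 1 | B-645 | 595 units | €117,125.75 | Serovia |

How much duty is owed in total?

Line 1 (B-645, Serovia, 595 units, €117,125.75):
Base rate for B-645 is €5.58/unit.
Duty = 595 × €5.58 = €3,320.10.

€3,320.10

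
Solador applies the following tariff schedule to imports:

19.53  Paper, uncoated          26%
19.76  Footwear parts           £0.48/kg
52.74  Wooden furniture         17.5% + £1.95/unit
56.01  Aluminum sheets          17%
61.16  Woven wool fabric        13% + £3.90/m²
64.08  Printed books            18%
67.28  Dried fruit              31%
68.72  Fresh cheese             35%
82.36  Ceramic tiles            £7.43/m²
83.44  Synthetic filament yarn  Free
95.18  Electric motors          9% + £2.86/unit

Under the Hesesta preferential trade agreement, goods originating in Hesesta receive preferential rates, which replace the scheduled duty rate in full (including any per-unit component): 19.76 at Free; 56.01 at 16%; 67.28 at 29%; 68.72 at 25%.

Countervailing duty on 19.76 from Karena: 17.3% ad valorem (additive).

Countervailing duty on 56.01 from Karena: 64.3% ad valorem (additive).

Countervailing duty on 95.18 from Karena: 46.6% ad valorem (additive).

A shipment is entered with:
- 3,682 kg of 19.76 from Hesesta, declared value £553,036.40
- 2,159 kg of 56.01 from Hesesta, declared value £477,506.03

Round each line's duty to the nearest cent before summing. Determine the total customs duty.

Line 1 (19.76, Hesesta, 3,682 kg, £553,036.40):
Base rate for 19.76 is £0.48/kg.
Origin Hesesta qualifies under the Solador–Hesesta agreement and 19.76 is covered: preferential rate Free applies instead.
The additional-duty order on 19.76 targets Karena, not Hesesta; it does not apply.
Duty = £553,036.40 × 0% = £0.00.
Line 2 (56.01, Hesesta, 2,159 kg, £477,506.03):
Base rate for 56.01 is 17%.
Origin Hesesta qualifies under the Solador–Hesesta agreement and 56.01 is covered: preferential rate 16% applies instead.
The additional-duty order on 56.01 targets Karena, not Hesesta; it does not apply.
Duty = £477,506.03 × 16% = £76,400.96.
Total = £0.00 + £76,400.96 = £76,400.96.

£76,400.96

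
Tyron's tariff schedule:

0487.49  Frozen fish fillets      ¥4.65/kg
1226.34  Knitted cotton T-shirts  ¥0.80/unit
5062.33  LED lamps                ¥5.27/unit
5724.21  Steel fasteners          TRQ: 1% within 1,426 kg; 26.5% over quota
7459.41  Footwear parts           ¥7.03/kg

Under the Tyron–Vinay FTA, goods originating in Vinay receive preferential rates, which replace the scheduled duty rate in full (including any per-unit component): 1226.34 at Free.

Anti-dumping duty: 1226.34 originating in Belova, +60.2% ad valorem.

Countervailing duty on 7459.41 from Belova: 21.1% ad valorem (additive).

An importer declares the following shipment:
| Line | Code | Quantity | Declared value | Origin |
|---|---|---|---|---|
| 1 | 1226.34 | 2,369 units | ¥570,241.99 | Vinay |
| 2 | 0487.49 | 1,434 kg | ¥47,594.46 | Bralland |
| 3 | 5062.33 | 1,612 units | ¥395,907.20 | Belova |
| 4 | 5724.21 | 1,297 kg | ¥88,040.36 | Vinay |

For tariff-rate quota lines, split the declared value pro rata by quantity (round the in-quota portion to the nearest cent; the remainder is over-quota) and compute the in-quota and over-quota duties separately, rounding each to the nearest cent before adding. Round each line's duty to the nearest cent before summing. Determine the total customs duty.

Line 1 (1226.34, Vinay, 2,369 units, ¥570,241.99):
Base rate for 1226.34 is ¥0.80/unit.
Origin Vinay qualifies under the Tyron–Vinay agreement and 1226.34 is covered: preferential rate Free applies instead.
The additional-duty order on 1226.34 targets Belova, not Vinay; it does not apply.
Duty = ¥570,241.99 × 0% = ¥0.00.
Line 2 (0487.49, Bralland, 1,434 kg, ¥47,594.46):
Base rate for 0487.49 is ¥4.65/kg.
Duty = 1,434 × ¥4.65 = ¥6,668.10.
Line 3 (5062.33, Belova, 1,612 units, ¥395,907.20):
Base rate for 5062.33 is ¥5.27/unit.
Duty = 1,612 × ¥5.27 = ¥8,495.24.
Line 4 (5724.21, Vinay, 1,297 kg, ¥88,040.36):
Code 5724.21 is under a tariff-rate quota (threshold 1,426 kg). Quantity 1,297 kg is within the quota, so the in-quota rate 1% applies to the full value.
Duty = ¥88,040.36 × 1% = ¥880.40.
Total = ¥0.00 + ¥6,668.10 + ¥8,495.24 + ¥880.40 = ¥16,043.74.

¥16,043.74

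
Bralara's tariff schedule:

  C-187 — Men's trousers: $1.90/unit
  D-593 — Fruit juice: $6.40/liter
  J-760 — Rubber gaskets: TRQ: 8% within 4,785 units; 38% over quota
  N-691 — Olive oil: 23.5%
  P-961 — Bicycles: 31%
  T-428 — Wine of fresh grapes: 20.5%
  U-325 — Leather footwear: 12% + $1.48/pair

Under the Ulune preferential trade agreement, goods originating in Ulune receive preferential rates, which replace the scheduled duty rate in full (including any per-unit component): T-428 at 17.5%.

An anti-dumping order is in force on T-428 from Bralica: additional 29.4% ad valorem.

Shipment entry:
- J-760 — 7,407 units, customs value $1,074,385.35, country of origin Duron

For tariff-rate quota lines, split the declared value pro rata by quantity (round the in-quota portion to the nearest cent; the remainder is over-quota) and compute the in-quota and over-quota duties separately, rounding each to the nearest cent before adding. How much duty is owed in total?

Line 1 (J-760, Duron, 7,407 units, $1,074,385.35):
Code J-760 is under a tariff-rate quota (threshold 4,785 units). In-quota: 4,785 units at 8%; over-quota: 2,622 units at 38%.
Pro-rata value split: in-quota = $1,074,385.35 × 4,785/7,407 = $694,064.25; over-quota = $1,074,385.35 − $694,064.25 = $380,321.10.
In-quota duty = $694,064.25 × 8% = $55,525.14. Over-quota duty = $380,321.10 × 38% = $144,522.02.
Line duty = $55,525.14 + $144,522.02 = $200,047.16.

$200,047.16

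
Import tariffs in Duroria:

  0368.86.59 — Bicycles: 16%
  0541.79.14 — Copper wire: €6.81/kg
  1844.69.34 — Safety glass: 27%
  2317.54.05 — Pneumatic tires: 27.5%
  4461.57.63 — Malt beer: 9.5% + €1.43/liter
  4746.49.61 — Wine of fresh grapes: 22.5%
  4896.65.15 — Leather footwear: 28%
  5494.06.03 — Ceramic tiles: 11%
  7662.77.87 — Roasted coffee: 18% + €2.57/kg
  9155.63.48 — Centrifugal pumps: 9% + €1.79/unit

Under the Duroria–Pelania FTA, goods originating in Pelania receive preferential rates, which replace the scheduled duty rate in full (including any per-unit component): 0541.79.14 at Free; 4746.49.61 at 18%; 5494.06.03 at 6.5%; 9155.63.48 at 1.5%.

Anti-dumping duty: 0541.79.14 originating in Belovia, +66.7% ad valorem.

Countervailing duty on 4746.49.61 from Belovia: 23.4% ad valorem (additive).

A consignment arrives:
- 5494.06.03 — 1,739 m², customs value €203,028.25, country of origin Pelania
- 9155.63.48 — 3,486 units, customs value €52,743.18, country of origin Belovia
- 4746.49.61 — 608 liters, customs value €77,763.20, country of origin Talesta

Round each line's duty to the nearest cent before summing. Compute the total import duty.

€41,680.39

Line 1 (5494.06.03, Pelania, 1,739 m², €203,028.25):
Base rate for 5494.06.03 is 11%.
Origin Pelania qualifies under the Duroria–Pelania agreement and 5494.06.03 is covered: preferential rate 6.5% applies instead.
Duty = €203,028.25 × 6.5% = €13,196.84.
Line 2 (9155.63.48, Belovia, 3,486 units, €52,743.18):
Base rate for 9155.63.48 is 9% + €1.79/unit.
9155.63.48 has an FTA preferential rate, but origin Belovia is not Pelania; base rate stands.
Duty = €52,743.18 × 9% + 3,486 × €1.79 = €10,986.83.
Line 3 (4746.49.61, Talesta, 608 liters, €77,763.20):
Base rate for 4746.49.61 is 22.5%.
4746.49.61 has an FTA preferential rate, but origin Talesta is not Pelania; base rate stands.
The additional-duty order on 4746.49.61 targets Belovia, not Talesta; it does not apply.
Duty = €77,763.20 × 22.5% = €17,496.72.
Total = €13,196.84 + €10,986.83 + €17,496.72 = €41,680.39.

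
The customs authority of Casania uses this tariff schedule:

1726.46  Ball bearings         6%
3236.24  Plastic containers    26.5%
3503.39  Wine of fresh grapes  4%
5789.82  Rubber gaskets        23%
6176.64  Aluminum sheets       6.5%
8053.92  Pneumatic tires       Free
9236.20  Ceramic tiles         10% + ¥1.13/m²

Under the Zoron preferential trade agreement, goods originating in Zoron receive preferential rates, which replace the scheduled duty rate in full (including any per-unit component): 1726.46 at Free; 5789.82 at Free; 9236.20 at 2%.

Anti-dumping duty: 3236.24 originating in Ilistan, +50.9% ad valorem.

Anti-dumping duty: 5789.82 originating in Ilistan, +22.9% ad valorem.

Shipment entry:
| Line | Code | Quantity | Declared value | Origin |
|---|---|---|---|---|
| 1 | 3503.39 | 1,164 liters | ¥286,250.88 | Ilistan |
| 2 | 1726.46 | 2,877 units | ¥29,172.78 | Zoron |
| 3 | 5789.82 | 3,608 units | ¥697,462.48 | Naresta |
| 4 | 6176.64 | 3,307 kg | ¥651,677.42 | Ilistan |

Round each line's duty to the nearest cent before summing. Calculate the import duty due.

Line 1 (3503.39, Ilistan, 1,164 liters, ¥286,250.88):
Base rate for 3503.39 is 4%.
Duty = ¥286,250.88 × 4% = ¥11,450.04.
Line 2 (1726.46, Zoron, 2,877 units, ¥29,172.78):
Base rate for 1726.46 is 6%.
Origin Zoron qualifies under the Casania–Zoron agreement and 1726.46 is covered: preferential rate Free applies instead.
Duty = ¥29,172.78 × 0% = ¥0.00.
Line 3 (5789.82, Naresta, 3,608 units, ¥697,462.48):
Base rate for 5789.82 is 23%.
5789.82 has an FTA preferential rate, but origin Naresta is not Zoron; base rate stands.
The additional-duty order on 5789.82 targets Ilistan, not Naresta; it does not apply.
Duty = ¥697,462.48 × 23% = ¥160,416.37.
Line 4 (6176.64, Ilistan, 3,307 kg, ¥651,677.42):
Base rate for 6176.64 is 6.5%.
Duty = ¥651,677.42 × 6.5% = ¥42,359.03.
Total = ¥11,450.04 + ¥0.00 + ¥160,416.37 + ¥42,359.03 = ¥214,225.44.

¥214,225.44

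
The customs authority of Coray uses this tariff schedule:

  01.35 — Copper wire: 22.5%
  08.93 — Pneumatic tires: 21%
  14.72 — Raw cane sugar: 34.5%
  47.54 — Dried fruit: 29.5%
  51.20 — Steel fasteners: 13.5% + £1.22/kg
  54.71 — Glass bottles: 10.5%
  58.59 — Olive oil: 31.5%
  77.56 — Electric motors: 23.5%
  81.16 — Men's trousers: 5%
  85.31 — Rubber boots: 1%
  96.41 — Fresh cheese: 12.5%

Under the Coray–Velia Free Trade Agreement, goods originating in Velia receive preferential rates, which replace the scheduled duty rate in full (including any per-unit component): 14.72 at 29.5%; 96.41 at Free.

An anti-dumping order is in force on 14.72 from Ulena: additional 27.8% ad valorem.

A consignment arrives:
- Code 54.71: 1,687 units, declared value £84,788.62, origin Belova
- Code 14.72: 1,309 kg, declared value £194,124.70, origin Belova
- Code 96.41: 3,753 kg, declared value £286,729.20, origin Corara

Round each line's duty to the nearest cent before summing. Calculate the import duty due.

£111,716.98

Line 1 (54.71, Belova, 1,687 units, £84,788.62):
Base rate for 54.71 is 10.5%.
Duty = £84,788.62 × 10.5% = £8,902.81.
Line 2 (14.72, Belova, 1,309 kg, £194,124.70):
Base rate for 14.72 is 34.5%.
14.72 has an FTA preferential rate, but origin Belova is not Velia; base rate stands.
The additional-duty order on 14.72 targets Ulena, not Belova; it does not apply.
Duty = £194,124.70 × 34.5% = £66,973.02.
Line 3 (96.41, Corara, 3,753 kg, £286,729.20):
Base rate for 96.41 is 12.5%.
96.41 has an FTA preferential rate, but origin Corara is not Velia; base rate stands.
Duty = £286,729.20 × 12.5% = £35,841.15.
Total = £8,902.81 + £66,973.02 + £35,841.15 = £111,716.98.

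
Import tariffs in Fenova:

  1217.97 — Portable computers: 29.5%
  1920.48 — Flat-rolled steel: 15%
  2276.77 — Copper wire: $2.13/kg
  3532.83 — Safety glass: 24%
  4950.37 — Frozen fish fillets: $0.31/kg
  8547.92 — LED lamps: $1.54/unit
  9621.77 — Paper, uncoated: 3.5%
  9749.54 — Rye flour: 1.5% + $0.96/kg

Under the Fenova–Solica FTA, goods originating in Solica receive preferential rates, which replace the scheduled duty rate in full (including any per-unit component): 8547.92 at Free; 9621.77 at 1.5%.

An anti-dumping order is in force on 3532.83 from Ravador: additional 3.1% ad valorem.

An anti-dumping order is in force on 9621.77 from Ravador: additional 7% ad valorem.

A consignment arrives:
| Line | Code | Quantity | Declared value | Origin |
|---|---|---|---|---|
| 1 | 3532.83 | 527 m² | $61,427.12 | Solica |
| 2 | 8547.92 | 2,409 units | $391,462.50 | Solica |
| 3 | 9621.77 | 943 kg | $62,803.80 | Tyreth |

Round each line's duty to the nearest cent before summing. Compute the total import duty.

$16,940.64

Line 1 (3532.83, Solica, 527 m², $61,427.12):
Base rate for 3532.83 is 24%.
Origin Solica is the FTA partner but 3532.83 is not on the preference list; base rate stands.
The additional-duty order on 3532.83 targets Ravador, not Solica; it does not apply.
Duty = $61,427.12 × 24% = $14,742.51.
Line 2 (8547.92, Solica, 2,409 units, $391,462.50):
Base rate for 8547.92 is $1.54/unit.
Origin Solica qualifies under the Fenova–Solica agreement and 8547.92 is covered: preferential rate Free applies instead.
Duty = $391,462.50 × 0% = $0.00.
Line 3 (9621.77, Tyreth, 943 kg, $62,803.80):
Base rate for 9621.77 is 3.5%.
9621.77 has an FTA preferential rate, but origin Tyreth is not Solica; base rate stands.
The additional-duty order on 9621.77 targets Ravador, not Tyreth; it does not apply.
Duty = $62,803.80 × 3.5% = $2,198.13.
Total = $14,742.51 + $0.00 + $2,198.13 = $16,940.64.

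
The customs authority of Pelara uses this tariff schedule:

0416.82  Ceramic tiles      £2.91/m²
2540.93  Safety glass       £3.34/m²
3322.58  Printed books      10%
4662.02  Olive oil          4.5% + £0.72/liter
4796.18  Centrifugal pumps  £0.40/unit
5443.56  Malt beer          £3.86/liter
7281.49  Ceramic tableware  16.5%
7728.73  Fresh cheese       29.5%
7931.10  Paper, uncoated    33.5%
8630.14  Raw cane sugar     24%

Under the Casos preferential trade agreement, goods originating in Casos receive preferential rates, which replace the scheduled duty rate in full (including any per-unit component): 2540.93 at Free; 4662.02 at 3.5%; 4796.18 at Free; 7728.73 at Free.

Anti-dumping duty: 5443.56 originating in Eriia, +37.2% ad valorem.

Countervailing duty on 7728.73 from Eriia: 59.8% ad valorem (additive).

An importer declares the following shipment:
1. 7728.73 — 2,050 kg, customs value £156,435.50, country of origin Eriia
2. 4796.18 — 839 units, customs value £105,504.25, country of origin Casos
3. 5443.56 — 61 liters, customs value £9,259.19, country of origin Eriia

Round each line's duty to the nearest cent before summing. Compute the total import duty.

Line 1 (7728.73, Eriia, 2,050 kg, £156,435.50):
Base rate for 7728.73 is 29.5%.
7728.73 has an FTA preferential rate, but origin Eriia is not Casos; base rate stands.
Additional duty on 7728.73 from Eriia: +59.8%. Applied ad valorem rate: 29.5% + 59.8% = 89.3%.
Duty = £156,435.50 × 89.3% = £139,696.90.
Line 2 (4796.18, Casos, 839 units, £105,504.25):
Base rate for 4796.18 is £0.40/unit.
Origin Casos qualifies under the Pelara–Casos agreement and 4796.18 is covered: preferential rate Free applies instead.
Duty = £105,504.25 × 0% = £0.00.
Line 3 (5443.56, Eriia, 61 liters, £9,259.19):
Base rate for 5443.56 is £3.86/liter.
Additional duty on 5443.56 from Eriia: +37.2% ad valorem. Applied ad valorem rate = 37.2%.
Duty = £9,259.19 × 37.2% + 61 × £3.86 = £3,679.88.
Total = £139,696.90 + £0.00 + £3,679.88 = £143,376.78.

£143,376.78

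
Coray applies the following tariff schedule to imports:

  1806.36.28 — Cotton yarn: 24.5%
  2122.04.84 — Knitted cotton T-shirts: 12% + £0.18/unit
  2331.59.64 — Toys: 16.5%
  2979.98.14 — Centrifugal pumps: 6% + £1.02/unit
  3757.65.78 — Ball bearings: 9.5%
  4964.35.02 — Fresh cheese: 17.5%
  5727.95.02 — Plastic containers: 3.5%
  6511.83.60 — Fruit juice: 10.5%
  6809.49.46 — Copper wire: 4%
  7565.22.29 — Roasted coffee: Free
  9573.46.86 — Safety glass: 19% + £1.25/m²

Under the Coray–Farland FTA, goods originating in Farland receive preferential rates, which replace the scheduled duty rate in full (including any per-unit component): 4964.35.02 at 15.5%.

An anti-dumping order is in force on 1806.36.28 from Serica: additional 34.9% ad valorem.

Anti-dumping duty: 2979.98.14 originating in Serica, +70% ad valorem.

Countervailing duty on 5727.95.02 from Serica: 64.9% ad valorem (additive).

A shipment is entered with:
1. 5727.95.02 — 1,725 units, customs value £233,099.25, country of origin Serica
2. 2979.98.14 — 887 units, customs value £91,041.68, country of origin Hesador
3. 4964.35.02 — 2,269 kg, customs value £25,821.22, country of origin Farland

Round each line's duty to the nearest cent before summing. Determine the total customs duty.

Line 1 (5727.95.02, Serica, 1,725 units, £233,099.25):
Base rate for 5727.95.02 is 3.5%.
Additional duty on 5727.95.02 from Serica: +64.9%. Applied ad valorem rate: 3.5% + 64.9% = 68.4%.
Duty = £233,099.25 × 68.4% = £159,439.89.
Line 2 (2979.98.14, Hesador, 887 units, £91,041.68):
Base rate for 2979.98.14 is 6% + £1.02/unit.
The additional-duty order on 2979.98.14 targets Serica, not Hesador; it does not apply.
Duty = £91,041.68 × 6% + 887 × £1.02 = £6,367.24.
Line 3 (4964.35.02, Farland, 2,269 kg, £25,821.22):
Base rate for 4964.35.02 is 17.5%.
Origin Farland qualifies under the Coray–Farland agreement and 4964.35.02 is covered: preferential rate 15.5% applies instead.
Duty = £25,821.22 × 15.5% = £4,002.29.
Total = £159,439.89 + £6,367.24 + £4,002.29 = £169,809.42.

£169,809.42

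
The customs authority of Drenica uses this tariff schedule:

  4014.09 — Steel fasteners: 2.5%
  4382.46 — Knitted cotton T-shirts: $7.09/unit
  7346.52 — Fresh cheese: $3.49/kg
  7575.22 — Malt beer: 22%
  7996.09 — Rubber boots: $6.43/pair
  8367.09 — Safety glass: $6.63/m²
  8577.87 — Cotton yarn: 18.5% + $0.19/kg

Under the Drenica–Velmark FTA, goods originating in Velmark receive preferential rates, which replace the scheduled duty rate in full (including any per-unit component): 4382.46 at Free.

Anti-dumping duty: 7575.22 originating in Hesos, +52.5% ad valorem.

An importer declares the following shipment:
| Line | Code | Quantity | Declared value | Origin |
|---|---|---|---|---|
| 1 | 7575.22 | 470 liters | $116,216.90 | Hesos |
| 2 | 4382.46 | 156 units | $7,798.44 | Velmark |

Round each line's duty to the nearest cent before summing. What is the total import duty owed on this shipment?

$86,581.59

Line 1 (7575.22, Hesos, 470 liters, $116,216.90):
Base rate for 7575.22 is 22%.
Additional duty on 7575.22 from Hesos: +52.5%. Applied ad valorem rate: 22% + 52.5% = 74.5%.
Duty = $116,216.90 × 74.5% = $86,581.59.
Line 2 (4382.46, Velmark, 156 units, $7,798.44):
Base rate for 4382.46 is $7.09/unit.
Origin Velmark qualifies under the Drenica–Velmark agreement and 4382.46 is covered: preferential rate Free applies instead.
Duty = $7,798.44 × 0% = $0.00.
Total = $86,581.59 + $0.00 = $86,581.59.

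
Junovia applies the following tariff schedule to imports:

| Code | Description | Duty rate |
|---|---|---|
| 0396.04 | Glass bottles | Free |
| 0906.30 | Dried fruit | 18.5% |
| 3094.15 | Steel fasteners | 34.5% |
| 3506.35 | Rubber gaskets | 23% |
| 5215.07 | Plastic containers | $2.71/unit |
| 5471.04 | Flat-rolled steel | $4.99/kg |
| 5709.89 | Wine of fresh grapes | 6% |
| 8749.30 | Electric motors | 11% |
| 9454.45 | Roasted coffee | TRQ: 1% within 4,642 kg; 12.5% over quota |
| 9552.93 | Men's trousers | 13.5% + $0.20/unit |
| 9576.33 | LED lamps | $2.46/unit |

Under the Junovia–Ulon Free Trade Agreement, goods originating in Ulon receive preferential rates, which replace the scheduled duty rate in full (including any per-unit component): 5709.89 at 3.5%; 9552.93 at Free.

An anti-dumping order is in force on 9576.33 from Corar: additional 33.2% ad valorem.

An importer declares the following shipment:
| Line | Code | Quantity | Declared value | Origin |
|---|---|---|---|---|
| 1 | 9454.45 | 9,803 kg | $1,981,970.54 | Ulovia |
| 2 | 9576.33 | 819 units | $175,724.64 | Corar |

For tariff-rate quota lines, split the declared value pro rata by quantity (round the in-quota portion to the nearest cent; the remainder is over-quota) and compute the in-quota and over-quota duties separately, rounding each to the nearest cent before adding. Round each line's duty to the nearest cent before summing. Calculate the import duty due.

Line 1 (9454.45, Ulovia, 9,803 kg, $1,981,970.54):
Code 9454.45 is under a tariff-rate quota (threshold 4,642 kg). In-quota: 4,642 kg at 1%; over-quota: 5,161 kg at 12.5%.
Pro-rata value split: in-quota = $1,981,970.54 × 4,642/9,803 = $938,519.56; over-quota = $1,981,970.54 − $938,519.56 = $1,043,450.98.
In-quota duty = $938,519.56 × 1% = $9,385.20. Over-quota duty = $1,043,450.98 × 12.5% = $130,431.37.
Line duty = $9,385.20 + $130,431.37 = $139,816.57.
Line 2 (9576.33, Corar, 819 units, $175,724.64):
Base rate for 9576.33 is $2.46/unit.
Additional duty on 9576.33 from Corar: +33.2% ad valorem. Applied ad valorem rate = 33.2%.
Duty = $175,724.64 × 33.2% + 819 × $2.46 = $60,355.32.
Total = $139,816.57 + $60,355.32 = $200,171.89.

$200,171.89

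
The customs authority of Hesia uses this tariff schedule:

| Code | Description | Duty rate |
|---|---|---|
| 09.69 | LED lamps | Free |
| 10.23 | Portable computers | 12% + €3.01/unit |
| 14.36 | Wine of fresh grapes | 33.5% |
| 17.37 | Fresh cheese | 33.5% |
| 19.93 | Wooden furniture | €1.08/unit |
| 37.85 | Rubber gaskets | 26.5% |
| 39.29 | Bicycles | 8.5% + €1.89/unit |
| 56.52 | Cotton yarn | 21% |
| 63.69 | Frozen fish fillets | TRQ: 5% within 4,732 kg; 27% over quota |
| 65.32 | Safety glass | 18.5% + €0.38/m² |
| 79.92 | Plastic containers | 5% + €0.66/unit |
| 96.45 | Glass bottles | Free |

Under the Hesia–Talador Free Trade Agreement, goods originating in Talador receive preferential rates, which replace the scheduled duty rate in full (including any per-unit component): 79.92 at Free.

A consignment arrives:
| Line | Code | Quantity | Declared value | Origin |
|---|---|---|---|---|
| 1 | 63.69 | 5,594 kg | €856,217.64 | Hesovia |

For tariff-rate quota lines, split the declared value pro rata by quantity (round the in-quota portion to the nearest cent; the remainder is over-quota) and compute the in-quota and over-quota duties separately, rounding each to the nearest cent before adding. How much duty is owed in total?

€71,837.18

Line 1 (63.69, Hesovia, 5,594 kg, €856,217.64):
Code 63.69 is under a tariff-rate quota (threshold 4,732 kg). In-quota: 4,732 kg at 5%; over-quota: 862 kg at 27%.
Pro-rata value split: in-quota = €856,217.64 × 4,732/5,594 = €724,279.92; over-quota = €856,217.64 − €724,279.92 = €131,937.72.
In-quota duty = €724,279.92 × 5% = €36,214.00. Over-quota duty = €131,937.72 × 27% = €35,623.18.
Line duty = €36,214.00 + €35,623.18 = €71,837.18.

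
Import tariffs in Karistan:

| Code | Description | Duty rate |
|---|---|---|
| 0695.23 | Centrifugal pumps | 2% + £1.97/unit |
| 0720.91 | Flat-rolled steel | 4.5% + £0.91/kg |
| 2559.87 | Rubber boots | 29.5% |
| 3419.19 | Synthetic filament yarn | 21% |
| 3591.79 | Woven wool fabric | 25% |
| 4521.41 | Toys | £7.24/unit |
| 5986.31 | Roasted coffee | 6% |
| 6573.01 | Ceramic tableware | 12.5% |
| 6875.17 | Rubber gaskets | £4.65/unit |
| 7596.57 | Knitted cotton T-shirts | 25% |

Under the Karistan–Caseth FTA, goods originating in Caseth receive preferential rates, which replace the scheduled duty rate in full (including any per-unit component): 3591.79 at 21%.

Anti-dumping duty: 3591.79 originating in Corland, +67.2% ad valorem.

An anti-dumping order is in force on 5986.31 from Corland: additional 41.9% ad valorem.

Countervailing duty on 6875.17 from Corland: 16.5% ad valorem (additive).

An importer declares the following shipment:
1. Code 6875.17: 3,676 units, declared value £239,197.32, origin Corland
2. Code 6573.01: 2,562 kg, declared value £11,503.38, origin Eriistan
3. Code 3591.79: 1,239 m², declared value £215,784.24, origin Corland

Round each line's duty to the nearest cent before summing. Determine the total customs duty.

Line 1 (6875.17, Corland, 3,676 units, £239,197.32):
Base rate for 6875.17 is £4.65/unit.
Additional duty on 6875.17 from Corland: +16.5% ad valorem. Applied ad valorem rate = 16.5%.
Duty = £239,197.32 × 16.5% + 3,676 × £4.65 = £56,560.96.
Line 2 (6573.01, Eriistan, 2,562 kg, £11,503.38):
Base rate for 6573.01 is 12.5%.
Duty = £11,503.38 × 12.5% = £1,437.92.
Line 3 (3591.79, Corland, 1,239 m², £215,784.24):
Base rate for 3591.79 is 25%.
3591.79 has an FTA preferential rate, but origin Corland is not Caseth; base rate stands.
Additional duty on 3591.79 from Corland: +67.2%. Applied ad valorem rate: 25% + 67.2% = 92.2%.
Duty = £215,784.24 × 92.2% = £198,953.07.
Total = £56,560.96 + £1,437.92 + £198,953.07 = £256,951.95.

£256,951.95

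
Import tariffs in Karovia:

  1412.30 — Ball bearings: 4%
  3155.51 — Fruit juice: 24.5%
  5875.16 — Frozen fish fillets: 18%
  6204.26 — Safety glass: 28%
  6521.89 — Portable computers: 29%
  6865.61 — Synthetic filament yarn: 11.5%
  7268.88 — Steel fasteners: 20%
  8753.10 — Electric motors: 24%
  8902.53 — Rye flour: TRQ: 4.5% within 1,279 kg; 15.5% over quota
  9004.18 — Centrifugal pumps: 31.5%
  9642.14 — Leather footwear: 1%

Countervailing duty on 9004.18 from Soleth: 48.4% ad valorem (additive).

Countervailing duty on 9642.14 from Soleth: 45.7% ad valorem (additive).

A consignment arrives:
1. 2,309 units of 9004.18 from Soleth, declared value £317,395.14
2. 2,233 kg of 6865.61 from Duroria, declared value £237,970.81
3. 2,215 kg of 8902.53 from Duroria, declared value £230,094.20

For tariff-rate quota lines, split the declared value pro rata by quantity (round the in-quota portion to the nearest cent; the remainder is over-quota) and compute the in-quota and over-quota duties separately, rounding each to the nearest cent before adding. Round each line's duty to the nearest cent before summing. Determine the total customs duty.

Line 1 (9004.18, Soleth, 2,309 units, £317,395.14):
Base rate for 9004.18 is 31.5%.
Additional duty on 9004.18 from Soleth: +48.4%. Applied ad valorem rate: 31.5% + 48.4% = 79.9%.
Duty = £317,395.14 × 79.9% = £253,598.72.
Line 2 (6865.61, Duroria, 2,233 kg, £237,970.81):
Base rate for 6865.61 is 11.5%.
Duty = £237,970.81 × 11.5% = £27,366.64.
Line 3 (8902.53, Duroria, 2,215 kg, £230,094.20):
Code 8902.53 is under a tariff-rate quota (threshold 1,279 kg). In-quota: 1,279 kg at 4.5%; over-quota: 936 kg at 15.5%.
Pro-rata value split: in-quota = £230,094.20 × 1,279/2,215 = £132,862.52; over-quota = £230,094.20 − £132,862.52 = £97,231.68.
In-quota duty = £132,862.52 × 4.5% = £5,978.81. Over-quota duty = £97,231.68 × 15.5% = £15,070.91.
Line duty = £5,978.81 + £15,070.91 = £21,049.72.
Total = £253,598.72 + £27,366.64 + £21,049.72 = £302,015.08.

£302,015.08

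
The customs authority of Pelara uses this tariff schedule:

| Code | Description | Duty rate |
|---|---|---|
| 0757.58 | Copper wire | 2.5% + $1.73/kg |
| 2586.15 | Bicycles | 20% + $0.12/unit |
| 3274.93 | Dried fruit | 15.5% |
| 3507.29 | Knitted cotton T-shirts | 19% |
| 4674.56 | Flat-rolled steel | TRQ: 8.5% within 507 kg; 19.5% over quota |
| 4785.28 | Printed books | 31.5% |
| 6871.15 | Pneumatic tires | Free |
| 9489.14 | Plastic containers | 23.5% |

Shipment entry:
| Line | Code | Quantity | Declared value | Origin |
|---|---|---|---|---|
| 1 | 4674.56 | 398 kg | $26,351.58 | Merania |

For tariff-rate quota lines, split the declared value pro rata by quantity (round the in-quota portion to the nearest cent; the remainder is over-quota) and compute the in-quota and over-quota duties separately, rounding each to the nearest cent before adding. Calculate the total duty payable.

Line 1 (4674.56, Merania, 398 kg, $26,351.58):
Code 4674.56 is under a tariff-rate quota (threshold 507 kg). Quantity 398 kg is within the quota, so the in-quota rate 8.5% applies to the full value.
Duty = $26,351.58 × 8.5% = $2,239.88.

$2,239.88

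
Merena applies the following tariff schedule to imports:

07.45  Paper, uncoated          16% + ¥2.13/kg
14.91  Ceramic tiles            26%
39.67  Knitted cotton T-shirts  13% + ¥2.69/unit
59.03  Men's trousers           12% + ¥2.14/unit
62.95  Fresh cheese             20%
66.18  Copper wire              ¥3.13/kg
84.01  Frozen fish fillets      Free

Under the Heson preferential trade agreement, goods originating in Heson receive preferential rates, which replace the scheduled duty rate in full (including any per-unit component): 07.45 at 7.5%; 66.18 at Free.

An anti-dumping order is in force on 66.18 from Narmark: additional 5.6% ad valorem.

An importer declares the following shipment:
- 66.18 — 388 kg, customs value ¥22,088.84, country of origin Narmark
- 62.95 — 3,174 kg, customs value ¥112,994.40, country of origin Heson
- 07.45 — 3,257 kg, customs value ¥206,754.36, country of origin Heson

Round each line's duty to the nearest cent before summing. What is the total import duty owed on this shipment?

Line 1 (66.18, Narmark, 388 kg, ¥22,088.84):
Base rate for 66.18 is ¥3.13/kg.
66.18 has an FTA preferential rate, but origin Narmark is not Heson; base rate stands.
Additional duty on 66.18 from Narmark: +5.6% ad valorem. Applied ad valorem rate = 5.6%.
Duty = ¥22,088.84 × 5.6% + 388 × ¥3.13 = ¥2,451.42.
Line 2 (62.95, Heson, 3,174 kg, ¥112,994.40):
Base rate for 62.95 is 20%.
Origin Heson is the FTA partner but 62.95 is not on the preference list; base rate stands.
Duty = ¥112,994.40 × 20% = ¥22,598.88.
Line 3 (07.45, Heson, 3,257 kg, ¥206,754.36):
Base rate for 07.45 is 16% + ¥2.13/kg.
Origin Heson qualifies under the Merena–Heson agreement and 07.45 is covered: preferential rate 7.5% applies instead.
Duty = ¥206,754.36 × 7.5% = ¥15,506.58.
Total = ¥2,451.42 + ¥22,598.88 + ¥15,506.58 = ¥40,556.88.

¥40,556.88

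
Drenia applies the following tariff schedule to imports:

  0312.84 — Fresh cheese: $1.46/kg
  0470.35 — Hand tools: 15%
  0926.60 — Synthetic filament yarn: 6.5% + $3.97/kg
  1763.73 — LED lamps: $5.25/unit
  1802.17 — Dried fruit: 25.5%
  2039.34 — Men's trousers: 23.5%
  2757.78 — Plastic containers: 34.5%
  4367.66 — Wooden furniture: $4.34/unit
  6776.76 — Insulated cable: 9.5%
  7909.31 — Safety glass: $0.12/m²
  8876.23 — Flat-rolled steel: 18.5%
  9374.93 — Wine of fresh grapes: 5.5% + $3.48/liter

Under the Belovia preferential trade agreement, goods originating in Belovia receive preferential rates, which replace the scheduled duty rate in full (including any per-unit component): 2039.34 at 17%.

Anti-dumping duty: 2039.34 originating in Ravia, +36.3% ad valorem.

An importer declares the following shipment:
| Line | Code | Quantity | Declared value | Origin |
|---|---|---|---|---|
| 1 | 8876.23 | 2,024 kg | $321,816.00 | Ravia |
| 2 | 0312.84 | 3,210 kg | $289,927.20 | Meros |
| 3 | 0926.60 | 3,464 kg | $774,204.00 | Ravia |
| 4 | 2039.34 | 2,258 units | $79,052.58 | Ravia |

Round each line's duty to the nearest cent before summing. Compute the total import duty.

Line 1 (8876.23, Ravia, 2,024 kg, $321,816.00):
Base rate for 8876.23 is 18.5%.
Duty = $321,816.00 × 18.5% = $59,535.96.
Line 2 (0312.84, Meros, 3,210 kg, $289,927.20):
Base rate for 0312.84 is $1.46/kg.
Duty = 3,210 × $1.46 = $4,686.60.
Line 3 (0926.60, Ravia, 3,464 kg, $774,204.00):
Base rate for 0926.60 is 6.5% + $3.97/kg.
Duty = $774,204.00 × 6.5% + 3,464 × $3.97 = $64,075.34.
Line 4 (2039.34, Ravia, 2,258 units, $79,052.58):
Base rate for 2039.34 is 23.5%.
2039.34 has an FTA preferential rate, but origin Ravia is not Belovia; base rate stands.
Additional duty on 2039.34 from Ravia: +36.3%. Applied ad valorem rate: 23.5% + 36.3% = 59.8%.
Duty = $79,052.58 × 59.8% = $47,273.44.
Total = $59,535.96 + $4,686.60 + $64,075.34 + $47,273.44 = $175,571.34.

$175,571.34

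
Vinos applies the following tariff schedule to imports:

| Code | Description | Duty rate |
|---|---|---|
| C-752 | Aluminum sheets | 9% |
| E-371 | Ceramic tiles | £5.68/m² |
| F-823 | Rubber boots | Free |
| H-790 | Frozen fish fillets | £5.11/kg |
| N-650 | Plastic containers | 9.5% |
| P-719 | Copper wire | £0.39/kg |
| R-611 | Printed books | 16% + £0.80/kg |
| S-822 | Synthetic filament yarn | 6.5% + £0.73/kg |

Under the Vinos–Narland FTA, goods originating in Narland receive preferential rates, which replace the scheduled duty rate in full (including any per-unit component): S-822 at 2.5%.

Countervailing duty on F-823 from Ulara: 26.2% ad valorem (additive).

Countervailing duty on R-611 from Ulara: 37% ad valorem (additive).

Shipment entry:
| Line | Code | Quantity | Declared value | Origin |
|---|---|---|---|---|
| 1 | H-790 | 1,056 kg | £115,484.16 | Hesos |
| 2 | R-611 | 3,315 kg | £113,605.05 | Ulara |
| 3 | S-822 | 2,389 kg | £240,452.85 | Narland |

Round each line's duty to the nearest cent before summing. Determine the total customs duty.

Line 1 (H-790, Hesos, 1,056 kg, £115,484.16):
Base rate for H-790 is £5.11/kg.
Duty = 1,056 × £5.11 = £5,396.16.
Line 2 (R-611, Ulara, 3,315 kg, £113,605.05):
Base rate for R-611 is 16% + £0.80/kg.
Additional duty on R-611 from Ulara: +37%. Applied ad valorem rate: 16% + 37% = 53%.
Duty = £113,605.05 × 53% + 3,315 × £0.80 = £62,862.68.
Line 3 (S-822, Narland, 2,389 kg, £240,452.85):
Base rate for S-822 is 6.5% + £0.73/kg.
Origin Narland qualifies under the Vinos–Narland agreement and S-822 is covered: preferential rate 2.5% applies instead.
Duty = £240,452.85 × 2.5% = £6,011.32.
Total = £5,396.16 + £62,862.68 + £6,011.32 = £74,270.16.

£74,270.16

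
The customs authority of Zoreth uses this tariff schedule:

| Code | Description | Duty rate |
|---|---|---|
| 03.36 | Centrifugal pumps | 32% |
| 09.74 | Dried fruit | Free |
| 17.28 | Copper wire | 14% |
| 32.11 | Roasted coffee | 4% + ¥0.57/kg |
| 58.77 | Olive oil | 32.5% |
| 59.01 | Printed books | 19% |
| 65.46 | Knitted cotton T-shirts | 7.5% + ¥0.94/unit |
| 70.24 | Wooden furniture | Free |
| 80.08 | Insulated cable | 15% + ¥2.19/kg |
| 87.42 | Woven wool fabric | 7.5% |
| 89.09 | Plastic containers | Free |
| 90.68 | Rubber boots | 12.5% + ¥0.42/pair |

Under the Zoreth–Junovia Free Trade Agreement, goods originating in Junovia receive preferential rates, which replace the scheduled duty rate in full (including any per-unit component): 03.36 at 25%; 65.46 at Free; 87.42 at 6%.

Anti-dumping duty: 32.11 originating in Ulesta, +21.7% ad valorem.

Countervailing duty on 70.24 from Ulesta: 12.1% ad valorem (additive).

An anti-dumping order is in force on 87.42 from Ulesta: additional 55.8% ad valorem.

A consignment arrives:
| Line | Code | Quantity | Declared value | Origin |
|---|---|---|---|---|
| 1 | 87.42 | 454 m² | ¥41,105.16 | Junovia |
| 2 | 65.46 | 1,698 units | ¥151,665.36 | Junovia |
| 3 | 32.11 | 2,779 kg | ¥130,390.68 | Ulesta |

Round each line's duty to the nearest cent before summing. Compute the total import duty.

¥37,560.74

Line 1 (87.42, Junovia, 454 m², ¥41,105.16):
Base rate for 87.42 is 7.5%.
Origin Junovia qualifies under the Zoreth–Junovia agreement and 87.42 is covered: preferential rate 6% applies instead.
The additional-duty order on 87.42 targets Ulesta, not Junovia; it does not apply.
Duty = ¥41,105.16 × 6% = ¥2,466.31.
Line 2 (65.46, Junovia, 1,698 units, ¥151,665.36):
Base rate for 65.46 is 7.5% + ¥0.94/unit.
Origin Junovia qualifies under the Zoreth–Junovia agreement and 65.46 is covered: preferential rate Free applies instead.
Duty = ¥151,665.36 × 0% = ¥0.00.
Line 3 (32.11, Ulesta, 2,779 kg, ¥130,390.68):
Base rate for 32.11 is 4% + ¥0.57/kg.
Additional duty on 32.11 from Ulesta: +21.7%. Applied ad valorem rate: 4% + 21.7% = 25.7%.
Duty = ¥130,390.68 × 25.7% + 2,779 × ¥0.57 = ¥35,094.43.
Total = ¥2,466.31 + ¥0.00 + ¥35,094.43 = ¥37,560.74.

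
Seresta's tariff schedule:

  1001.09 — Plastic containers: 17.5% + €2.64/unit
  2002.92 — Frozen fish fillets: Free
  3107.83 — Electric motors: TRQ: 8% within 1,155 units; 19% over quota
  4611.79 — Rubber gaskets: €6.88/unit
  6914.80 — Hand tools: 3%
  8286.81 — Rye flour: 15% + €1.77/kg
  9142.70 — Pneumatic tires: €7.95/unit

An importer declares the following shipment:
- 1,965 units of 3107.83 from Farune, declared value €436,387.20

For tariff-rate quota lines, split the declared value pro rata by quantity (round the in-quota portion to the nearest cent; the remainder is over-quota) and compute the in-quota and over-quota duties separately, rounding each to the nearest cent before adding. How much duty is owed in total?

€54,698.30

Line 1 (3107.83, Farune, 1,965 units, €436,387.20):
Code 3107.83 is under a tariff-rate quota (threshold 1,155 units). In-quota: 1,155 units at 8%; over-quota: 810 units at 19%.
Pro-rata value split: in-quota = €436,387.20 × 1,155/1,965 = €256,502.40; over-quota = €436,387.20 − €256,502.40 = €179,884.80.
In-quota duty = €256,502.40 × 8% = €20,520.19. Over-quota duty = €179,884.80 × 19% = €34,178.11.
Line duty = €20,520.19 + €34,178.11 = €54,698.30.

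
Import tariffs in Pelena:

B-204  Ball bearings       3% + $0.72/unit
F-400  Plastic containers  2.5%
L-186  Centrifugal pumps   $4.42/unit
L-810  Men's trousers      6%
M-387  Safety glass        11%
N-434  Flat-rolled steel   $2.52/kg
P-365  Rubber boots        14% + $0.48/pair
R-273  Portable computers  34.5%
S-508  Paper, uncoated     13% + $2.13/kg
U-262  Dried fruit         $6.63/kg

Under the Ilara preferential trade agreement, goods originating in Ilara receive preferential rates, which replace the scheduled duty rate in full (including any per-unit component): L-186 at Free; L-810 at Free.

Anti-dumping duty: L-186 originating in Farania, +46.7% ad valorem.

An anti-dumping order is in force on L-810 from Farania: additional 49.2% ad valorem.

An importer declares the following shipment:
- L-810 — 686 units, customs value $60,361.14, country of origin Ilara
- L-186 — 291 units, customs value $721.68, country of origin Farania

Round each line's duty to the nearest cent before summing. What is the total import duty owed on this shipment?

Line 1 (L-810, Ilara, 686 units, $60,361.14):
Base rate for L-810 is 6%.
Origin Ilara qualifies under the Pelena–Ilara agreement and L-810 is covered: preferential rate Free applies instead.
The additional-duty order on L-810 targets Farania, not Ilara; it does not apply.
Duty = $60,361.14 × 0% = $0.00.
Line 2 (L-186, Farania, 291 units, $721.68):
Base rate for L-186 is $4.42/unit.
L-186 has an FTA preferential rate, but origin Farania is not Ilara; base rate stands.
Additional duty on L-186 from Farania: +46.7% ad valorem. Applied ad valorem rate = 46.7%.
Duty = $721.68 × 46.7% + 291 × $4.42 = $1,623.24.
Total = $0.00 + $1,623.24 = $1,623.24.

$1,623.24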